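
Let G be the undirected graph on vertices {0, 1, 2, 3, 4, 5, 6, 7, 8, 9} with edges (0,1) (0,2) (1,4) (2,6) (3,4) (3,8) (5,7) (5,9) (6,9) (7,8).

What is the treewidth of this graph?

A width-2 tree decomposition is:
Bags: B1 = {0, 1, 2}  B2 = {1, 2, 6}  B3 = {1, 6, 9}  B4 = {1, 5, 9}  B5 = {1, 5, 7}  B6 = {1, 7, 8}  B7 = {1, 3, 8}  B8 = {1, 3, 4}
Tree: B1–B2, B2–B3, B3–B4, B4–B5, B5–B6, B6–B7, B7–B8
Each bag holds 3 vertices, so the decomposition has width 2, which upper-bounds the treewidth. For the lower bound, G contains the cycle 1–0–2–6–9–5–7–8–3–4–1, so G is not a forest; only forests have treewidth ≤ 1, hence tw(G) ≥ 2. Hence tw(G) = 2 exactly.

2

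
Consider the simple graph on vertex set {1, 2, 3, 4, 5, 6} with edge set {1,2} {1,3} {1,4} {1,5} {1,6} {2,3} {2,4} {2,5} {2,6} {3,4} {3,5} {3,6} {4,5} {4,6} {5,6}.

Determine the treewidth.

5

A width-5 tree decomposition is:
Bags: B1 = {1, 2, 3, 4, 5, 6}
Tree: (single bag)
With just one bag of size 6, the width is 6 − 1 = 5, so tw(G) ≤ 5. For the lower bound, the 6 vertices {1, 2, 3, 4, 5, 6} are pairwise adjacent, and any tree decomposition puts a clique entirely inside one bag — forcing width ≥ 5. Hence tw(G) = 5 exactly.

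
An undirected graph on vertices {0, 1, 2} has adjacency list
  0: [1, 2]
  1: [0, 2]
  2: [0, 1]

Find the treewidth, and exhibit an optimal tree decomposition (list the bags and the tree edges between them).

Treewidth 2.
One such decomposition:
Bags: B1 = {0, 1, 2}
Tree: (single bag)

With just one bag of size 3, the width is 3 − 1 = 2, so tw(G) ≤ 2. For the lower bound, the 3 vertices {0, 1, 2} are pairwise adjacent, and any tree decomposition puts a clique entirely inside one bag — forcing width ≥ 2. Hence tw(G) = 2 exactly.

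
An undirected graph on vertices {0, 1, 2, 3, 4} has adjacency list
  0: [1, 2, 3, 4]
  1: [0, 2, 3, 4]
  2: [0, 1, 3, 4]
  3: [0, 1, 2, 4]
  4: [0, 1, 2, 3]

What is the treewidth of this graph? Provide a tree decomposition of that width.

With just one bag of size 5, the width is 5 − 1 = 4, so tw(G) ≤ 4. On the other hand G contains the 5-clique {0, 1, 2, 3, 4}. A clique must lie in a single bag of any decomposition, so no decomposition can have width below 4. The upper and lower bounds meet at 4, so that is the treewidth.

Treewidth 4.
One optimal decomposition is:
Bags: B1 = {0, 1, 2, 3, 4}
Tree: (single bag)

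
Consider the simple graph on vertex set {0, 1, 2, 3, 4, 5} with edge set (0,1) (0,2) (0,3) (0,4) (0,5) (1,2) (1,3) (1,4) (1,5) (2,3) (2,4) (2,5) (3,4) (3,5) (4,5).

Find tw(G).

5

A width-5 tree decomposition is:
Bags: B1 = {0, 1, 2, 3, 4, 5}
Tree: (single bag)
With just one bag of size 6, the width is 6 − 1 = 5, so tw(G) ≤ 5. On the other hand G contains the 6-clique {0, 1, 2, 3, 4, 5}. A clique must lie in a single bag of any decomposition, so no decomposition can have width below 5. Hence tw(G) = 5 exactly.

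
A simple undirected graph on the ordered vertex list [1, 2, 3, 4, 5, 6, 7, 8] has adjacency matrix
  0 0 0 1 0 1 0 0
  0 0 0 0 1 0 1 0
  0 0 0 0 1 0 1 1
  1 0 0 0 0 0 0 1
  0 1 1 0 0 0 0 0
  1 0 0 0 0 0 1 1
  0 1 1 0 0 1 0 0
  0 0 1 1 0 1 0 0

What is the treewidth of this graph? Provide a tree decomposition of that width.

Treewidth 2.
One such decomposition:
Bags: B1 = {1, 4, 6}  B2 = {4, 6, 8}  B3 = {6, 7, 8}  B4 = {3, 7, 8}  B5 = {2, 3, 7}  B6 = {2, 3, 5}
Tree: B1–B2, B2–B3, B3–B4, B4–B5, B5–B6

The largest bag has 3 vertices, giving width 2; this decomposition certifies tw(G) ≤ 2. Since 1–4–8–6–1 is a cycle in G, G is not acyclic. Forests are exactly the graphs of treewidth ≤ 1, so tw(G) ≥ 2. The upper and lower bounds meet at 2, so that is the treewidth.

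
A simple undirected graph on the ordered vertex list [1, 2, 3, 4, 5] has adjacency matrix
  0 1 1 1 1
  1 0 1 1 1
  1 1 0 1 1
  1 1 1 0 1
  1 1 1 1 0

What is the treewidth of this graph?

4

A width-4 tree decomposition is:
Bags: B1 = {1, 2, 3, 4, 5}
Tree: (single bag)
A single bag containing all 5 vertices is trivially a valid decomposition of width 4. For the lower bound, the 5 vertices {1, 2, 3, 4, 5} are pairwise adjacent, and any tree decomposition puts a clique entirely inside one bag — forcing width ≥ 4. The upper and lower bounds meet at 4, so that is the treewidth.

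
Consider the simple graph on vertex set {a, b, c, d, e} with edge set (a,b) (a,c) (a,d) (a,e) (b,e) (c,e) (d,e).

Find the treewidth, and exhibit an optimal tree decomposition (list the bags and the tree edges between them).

Treewidth 2.
Bags: B1 = {a, b, e}  B2 = {a, d, e}  B3 = {a, c, e}
Tree: B1–B2, B1–B3

The largest bag has 3 vertices, giving width 2; this decomposition certifies tw(G) ≤ 2. Conversely, {a, d, e} is a clique of size 3, and the vertices of any clique must share a bag in every tree decomposition; so some bag has ≥ 3 vertices and tw(G) ≥ 2. Therefore the treewidth is 2.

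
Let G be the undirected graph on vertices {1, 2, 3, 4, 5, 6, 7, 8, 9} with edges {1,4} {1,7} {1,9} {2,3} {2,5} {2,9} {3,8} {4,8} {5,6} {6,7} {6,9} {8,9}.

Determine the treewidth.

3

A width-3 tree decomposition is:
Bags: B1 = {1, 3, 4, 8}  B2 = {1, 3, 8, 9}  B3 = {1, 2, 3, 9}  B4 = {1, 2, 7, 9}  B5 = {2, 6, 7, 9}  B6 = {2, 5, 6, 7}
Tree: B1–B2, B2–B3, B3–B4, B4–B5, B5–B6
Each bag holds 4 vertices, so the decomposition has width 3, which upper-bounds the treewidth. For the lower bound: the 4 vertex sets {3,4,8}, {1}, {9}, {2,5,6,7} are disjoint, each induces a connected subgraph, and every pair is joined by at least one edge of G. Contracting each set to a single vertex therefore yields K_{4} as a minor, and since treewidth is minor-monotone, tw(G) ≥ tw(K_{4}) = 3. Combining the bounds, tw(G) = 3.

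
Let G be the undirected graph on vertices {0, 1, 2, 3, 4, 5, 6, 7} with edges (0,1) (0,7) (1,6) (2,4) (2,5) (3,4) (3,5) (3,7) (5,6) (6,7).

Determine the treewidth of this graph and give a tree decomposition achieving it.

Treewidth 2.
One optimal decomposition is:
Bags: B1 = {2, 4, 5}  B2 = {3, 4, 5}  B3 = {3, 5, 6}  B4 = {3, 6, 7}  B5 = {1, 6, 7}  B6 = {0, 1, 7}
Tree: B1–B2, B2–B3, B3–B4, B4–B5, B5–B6

Every bag has size at most 3, so the width is 3 − 1 = 2 and tw(G) ≤ 2. For the lower bound, G contains the cycle 2–4–3–5–2, so G is not a forest; only forests have treewidth ≤ 1, hence tw(G) ≥ 2. Therefore the treewidth is 2.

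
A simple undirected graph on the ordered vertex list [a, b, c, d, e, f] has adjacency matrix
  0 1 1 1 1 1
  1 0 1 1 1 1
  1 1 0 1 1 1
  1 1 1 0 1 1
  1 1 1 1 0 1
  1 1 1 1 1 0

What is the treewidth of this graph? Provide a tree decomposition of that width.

With just one bag of size 6, the width is 6 − 1 = 5, so tw(G) ≤ 5. On the other hand G contains the 6-clique {a, b, c, d, e, f}. A clique must lie in a single bag of any decomposition, so no decomposition can have width below 5. Hence tw(G) = 5 exactly.

Treewidth 5.
One optimal decomposition is:
Bags: B1 = {a, b, c, d, e, f}
Tree: (single bag)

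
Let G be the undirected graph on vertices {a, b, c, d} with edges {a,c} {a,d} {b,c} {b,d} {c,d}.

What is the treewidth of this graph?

2

A width-2 tree decomposition is:
Bags: B1 = {b, c, d}  B2 = {a, c, d}
Tree: B1–B2
The largest bag has 3 vertices, giving width 2; this decomposition certifies tw(G) ≤ 2. Conversely, {a, c, d} is a clique of size 3, and the vertices of any clique must share a bag in every tree decomposition; so some bag has ≥ 3 vertices and tw(G) ≥ 2. Combining the bounds, tw(G) = 2.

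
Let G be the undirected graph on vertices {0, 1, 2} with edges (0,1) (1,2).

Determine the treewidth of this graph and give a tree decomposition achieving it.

Each bag holds 2 vertices, so the decomposition has width 1, which upper-bounds the treewidth. Any graph with an edge has treewidth ≥ 1, and G has the edge 2–1. Hence tw(G) = 1 exactly.

Treewidth 1.
One such decomposition:
Bags: B1 = {1, 2}  B2 = {0, 1}
Tree: B1–B2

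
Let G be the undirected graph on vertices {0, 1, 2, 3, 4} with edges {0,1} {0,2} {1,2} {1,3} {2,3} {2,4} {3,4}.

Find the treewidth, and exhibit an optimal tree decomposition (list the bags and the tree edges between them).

Each bag holds 3 vertices, so the decomposition has width 2, which upper-bounds the treewidth. Conversely, {0, 1, 2} is a clique of size 3, and the vertices of any clique must share a bag in every tree decomposition; so some bag has ≥ 3 vertices and tw(G) ≥ 2. Combining the bounds, tw(G) = 2.

Treewidth 2.
One such decomposition:
Bags: B1 = {0, 1, 2}  B2 = {1, 2, 3}  B3 = {2, 3, 4}
Tree: B1–B2, B2–B3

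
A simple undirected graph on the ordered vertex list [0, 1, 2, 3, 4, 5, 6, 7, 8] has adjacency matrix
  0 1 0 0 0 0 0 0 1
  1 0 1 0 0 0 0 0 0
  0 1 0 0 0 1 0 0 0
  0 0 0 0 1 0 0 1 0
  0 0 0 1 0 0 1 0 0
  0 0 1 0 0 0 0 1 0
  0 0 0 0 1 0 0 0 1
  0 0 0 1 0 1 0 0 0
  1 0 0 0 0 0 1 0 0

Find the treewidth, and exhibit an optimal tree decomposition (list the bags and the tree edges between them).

Each bag holds 3 vertices, so the decomposition has width 2, which upper-bounds the treewidth. Since 1–0–8–6–4–3–7–5–2–1 is a cycle in G, G is not acyclic. Forests are exactly the graphs of treewidth ≤ 1, so tw(G) ≥ 2. The upper and lower bounds meet at 2, so that is the treewidth.

Treewidth 2.
One such decomposition:
Bags: B1 = {0, 1, 8}  B2 = {1, 6, 8}  B3 = {1, 4, 6}  B4 = {1, 3, 4}  B5 = {1, 3, 7}  B6 = {1, 5, 7}  B7 = {1, 2, 5}
Tree: B1–B2, B2–B3, B3–B4, B4–B5, B5–B6, B6–B7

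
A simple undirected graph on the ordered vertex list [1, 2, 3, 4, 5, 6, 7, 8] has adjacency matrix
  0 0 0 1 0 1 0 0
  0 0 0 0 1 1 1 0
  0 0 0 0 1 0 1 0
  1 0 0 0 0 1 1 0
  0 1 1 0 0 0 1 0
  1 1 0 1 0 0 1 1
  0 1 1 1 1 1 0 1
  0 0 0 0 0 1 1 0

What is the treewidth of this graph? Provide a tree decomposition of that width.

Treewidth 2.
Bags: B1 = {6, 7, 8}  B2 = {2, 6, 7}  B3 = {2, 5, 7}  B4 = {3, 5, 7}  B5 = {4, 6, 7}  B6 = {1, 4, 6}
Tree: B1–B2, B2–B3, B3–B4, B1–B5, B5–B6

The largest bag has 3 vertices, giving width 2; this decomposition certifies tw(G) ≤ 2. Conversely, {1, 4, 6} is a clique of size 3, and the vertices of any clique must share a bag in every tree decomposition; so some bag has ≥ 3 vertices and tw(G) ≥ 2. Combining the bounds, tw(G) = 2.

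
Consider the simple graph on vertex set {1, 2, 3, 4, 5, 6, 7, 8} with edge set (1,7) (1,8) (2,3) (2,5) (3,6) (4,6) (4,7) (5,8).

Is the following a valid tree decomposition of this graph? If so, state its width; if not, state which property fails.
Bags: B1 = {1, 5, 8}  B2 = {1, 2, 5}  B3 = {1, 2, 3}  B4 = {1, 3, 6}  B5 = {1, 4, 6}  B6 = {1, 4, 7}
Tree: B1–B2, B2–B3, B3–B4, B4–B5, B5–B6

Yes; width 2.

Every vertex of G appears in some bag (union = {1, 2, 3, 4, 5, 6, 7, 8}); every edge is covered by a bag; and for each vertex v the set of bags containing v is connected in the bag tree. The decomposition is therefore valid. The largest bag has 3 vertices, so the width is 2.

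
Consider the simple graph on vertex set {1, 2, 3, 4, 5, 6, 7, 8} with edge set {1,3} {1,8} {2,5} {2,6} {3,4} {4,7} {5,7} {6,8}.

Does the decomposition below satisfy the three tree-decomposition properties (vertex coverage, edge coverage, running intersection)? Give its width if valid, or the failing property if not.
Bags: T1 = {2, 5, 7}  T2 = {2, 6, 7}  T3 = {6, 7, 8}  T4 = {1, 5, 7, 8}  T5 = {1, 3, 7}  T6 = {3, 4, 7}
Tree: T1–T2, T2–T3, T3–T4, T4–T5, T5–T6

A tree decomposition must satisfy three properties: every vertex lies in some bag; for every edge, both endpoints lie together in some bag; and for every vertex, the bags containing it form a connected subtree. Here bags containing vertex 5 are not connected in the tree, so the decomposition is invalid.

No — bags containing vertex 5 are not connected in the tree.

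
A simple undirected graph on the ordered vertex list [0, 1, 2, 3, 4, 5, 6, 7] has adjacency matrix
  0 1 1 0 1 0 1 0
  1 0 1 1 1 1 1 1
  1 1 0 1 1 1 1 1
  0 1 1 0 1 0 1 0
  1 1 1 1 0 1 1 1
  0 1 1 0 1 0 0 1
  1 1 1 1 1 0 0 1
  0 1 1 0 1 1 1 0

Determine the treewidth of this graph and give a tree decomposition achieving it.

Each bag holds 5 vertices, so the decomposition has width 4, which upper-bounds the treewidth. For the lower bound, the 5 vertices {1, 2, 4, 5, 7} are pairwise adjacent, and any tree decomposition puts a clique entirely inside one bag — forcing width ≥ 4. Hence tw(G) = 4 exactly.

Treewidth 4.
One optimal decomposition is:
Bags: B1 = {1, 2, 4, 6, 7}  B2 = {1, 2, 4, 5, 7}  B3 = {0, 1, 2, 4, 6}  B4 = {1, 2, 3, 4, 6}
Tree: B1–B2, B1–B3, B3–B4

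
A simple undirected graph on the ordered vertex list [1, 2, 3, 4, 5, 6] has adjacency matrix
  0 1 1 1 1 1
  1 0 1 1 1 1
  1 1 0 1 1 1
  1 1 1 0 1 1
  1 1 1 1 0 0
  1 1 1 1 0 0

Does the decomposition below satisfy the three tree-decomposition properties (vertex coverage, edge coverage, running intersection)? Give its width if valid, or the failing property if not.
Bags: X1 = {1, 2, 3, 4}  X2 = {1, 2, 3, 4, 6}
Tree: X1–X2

A tree decomposition must satisfy three properties: every vertex lies in some bag; for every edge, both endpoints lie together in some bag; and for every vertex, the bags containing it form a connected subtree. Here vertex 5 appears in no bag, so the decomposition is invalid.

No — vertex 5 appears in no bag.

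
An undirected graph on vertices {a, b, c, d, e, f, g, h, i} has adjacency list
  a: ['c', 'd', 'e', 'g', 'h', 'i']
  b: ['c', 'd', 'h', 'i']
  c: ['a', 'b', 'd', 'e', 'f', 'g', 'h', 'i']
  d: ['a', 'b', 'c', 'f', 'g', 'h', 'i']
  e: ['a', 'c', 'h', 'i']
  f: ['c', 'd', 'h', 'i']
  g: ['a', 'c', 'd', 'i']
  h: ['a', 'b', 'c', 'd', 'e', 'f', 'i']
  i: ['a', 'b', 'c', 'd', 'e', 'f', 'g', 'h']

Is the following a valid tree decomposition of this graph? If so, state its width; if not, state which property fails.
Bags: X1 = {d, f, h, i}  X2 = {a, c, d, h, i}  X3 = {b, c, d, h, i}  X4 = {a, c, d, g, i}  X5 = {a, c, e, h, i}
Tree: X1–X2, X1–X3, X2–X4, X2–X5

No — edge (c,f) lies in no bag.

A tree decomposition must satisfy three properties: every vertex lies in some bag; for every edge, both endpoints lie together in some bag; and for every vertex, the bags containing it form a connected subtree. Here edge (c,f) lies in no bag, so the decomposition is invalid.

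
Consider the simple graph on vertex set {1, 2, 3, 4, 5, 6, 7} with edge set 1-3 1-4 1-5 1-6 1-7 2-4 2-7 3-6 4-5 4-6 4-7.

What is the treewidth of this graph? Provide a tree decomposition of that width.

Treewidth 2.
One optimal decomposition is:
Bags: B1 = {2, 4, 7}  B2 = {1, 4, 7}  B3 = {1, 4, 5}  B4 = {1, 4, 6}  B5 = {1, 3, 6}
Tree: B1–B2, B2–B3, B2–B4, B4–B5

The largest bag has 3 vertices, giving width 2; this decomposition certifies tw(G) ≤ 2. Conversely, {1, 3, 6} is a clique of size 3, and the vertices of any clique must share a bag in every tree decomposition; so some bag has ≥ 3 vertices and tw(G) ≥ 2. Therefore the treewidth is 2.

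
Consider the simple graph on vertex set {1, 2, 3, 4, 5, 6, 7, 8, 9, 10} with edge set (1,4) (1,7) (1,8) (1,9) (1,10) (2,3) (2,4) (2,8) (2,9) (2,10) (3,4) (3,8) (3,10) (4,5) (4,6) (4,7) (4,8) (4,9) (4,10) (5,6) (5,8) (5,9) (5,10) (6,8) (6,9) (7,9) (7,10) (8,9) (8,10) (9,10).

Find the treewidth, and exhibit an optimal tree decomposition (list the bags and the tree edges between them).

Treewidth 4.
One optimal decomposition is:
Bags: B1 = {4, 5, 8, 9, 10}  B2 = {1, 4, 8, 9, 10}  B3 = {4, 5, 6, 8, 9}  B4 = {2, 4, 8, 9, 10}  B5 = {2, 3, 4, 8, 10}  B6 = {1, 4, 7, 9, 10}
Tree: B1–B2, B1–B3, B2–B4, B4–B5, B2–B6

Every bag has size at most 5, so the width is 5 − 1 = 4 and tw(G) ≤ 4. On the other hand G contains the 5-clique {1, 4, 8, 9, 10}. A clique must lie in a single bag of any decomposition, so no decomposition can have width below 4. The upper and lower bounds meet at 4, so that is the treewidth.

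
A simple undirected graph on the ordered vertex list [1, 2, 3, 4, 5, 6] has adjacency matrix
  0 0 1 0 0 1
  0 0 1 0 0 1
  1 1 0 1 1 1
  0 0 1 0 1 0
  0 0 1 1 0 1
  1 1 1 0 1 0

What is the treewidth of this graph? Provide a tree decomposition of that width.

Every bag has size at most 3, so the width is 3 − 1 = 2 and tw(G) ≤ 2. Conversely, {3, 4, 5} is a clique of size 3, and the vertices of any clique must share a bag in every tree decomposition; so some bag has ≥ 3 vertices and tw(G) ≥ 2. Combining the bounds, tw(G) = 2.

Treewidth 2.
One such decomposition:
Bags: B1 = {3, 5, 6}  B2 = {2, 3, 6}  B3 = {3, 4, 5}  B4 = {1, 3, 6}
Tree: B1–B2, B1–B3, B2–B4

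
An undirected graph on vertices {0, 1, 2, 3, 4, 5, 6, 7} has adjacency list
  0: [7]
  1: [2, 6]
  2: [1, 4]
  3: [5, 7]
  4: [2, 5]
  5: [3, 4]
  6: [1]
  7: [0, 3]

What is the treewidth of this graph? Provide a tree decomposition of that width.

Treewidth 1.
One such decomposition:
Bags: B1 = {1, 6}  B2 = {1, 2}  B3 = {2, 4}  B4 = {4, 5}  B5 = {3, 5}  B6 = {3, 7}  B7 = {0, 7}
Tree: B1–B2, B2–B3, B3–B4, B4–B5, B5–B6, B6–B7

Every bag has size at most 2, so the width is 2 − 1 = 1 and tw(G) ≤ 1. Any graph with an edge has treewidth ≥ 1, and G has the edge 6–1. Therefore the treewidth is 1.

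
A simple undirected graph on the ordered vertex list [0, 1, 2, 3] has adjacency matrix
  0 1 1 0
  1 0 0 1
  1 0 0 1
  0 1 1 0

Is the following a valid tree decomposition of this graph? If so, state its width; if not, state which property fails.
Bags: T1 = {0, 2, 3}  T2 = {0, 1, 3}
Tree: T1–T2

Yes; width 2.

Checking the three conditions: (i) the bags cover all of {0, 1, 2, 3}; (ii) for each edge, some bag contains both endpoints; (iii) the bags containing any fixed vertex form a subtree. All hold, so the decomposition is valid with width 3 − 1 = 2.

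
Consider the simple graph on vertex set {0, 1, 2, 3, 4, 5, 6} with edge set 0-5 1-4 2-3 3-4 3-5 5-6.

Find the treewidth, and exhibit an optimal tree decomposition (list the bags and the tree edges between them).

Every bag has size at most 2, so the width is 2 − 1 = 1 and tw(G) ≤ 1. G has an edge, so its treewidth is at least 1. Therefore the treewidth is 1.

Treewidth 1.
One optimal decomposition is:
Bags: B1 = {3, 5}  B2 = {3, 4}  B3 = {2, 3}  B4 = {5, 6}  B5 = {0, 5}  B6 = {1, 4}
Tree: B1–B2, B1–B3, B1–B4, B1–B5, B2–B6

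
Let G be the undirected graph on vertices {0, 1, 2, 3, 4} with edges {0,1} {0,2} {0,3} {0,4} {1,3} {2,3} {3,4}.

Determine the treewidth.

2

A width-2 tree decomposition is:
Bags: B1 = {0, 1, 3}  B2 = {0, 2, 3}  B3 = {0, 3, 4}
Tree: B1–B2, B1–B3
Each bag holds 3 vertices, so the decomposition has width 2, which upper-bounds the treewidth. Conversely, {0, 1, 3} is a clique of size 3, and the vertices of any clique must share a bag in every tree decomposition; so some bag has ≥ 3 vertices and tw(G) ≥ 2. Hence tw(G) = 2 exactly.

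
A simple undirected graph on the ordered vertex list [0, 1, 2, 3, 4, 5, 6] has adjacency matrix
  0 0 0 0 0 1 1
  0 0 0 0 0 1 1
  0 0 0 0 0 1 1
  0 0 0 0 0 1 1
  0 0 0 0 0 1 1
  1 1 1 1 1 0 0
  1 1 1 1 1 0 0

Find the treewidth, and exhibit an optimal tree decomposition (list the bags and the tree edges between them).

Treewidth 2.
One optimal decomposition is:
Bags: B1 = {2, 5, 6}  B2 = {4, 5, 6}  B3 = {1, 5, 6}  B4 = {0, 5, 6}  B5 = {3, 5, 6}
Tree: B1–B2, B2–B3, B3–B4, B4–B5

Each bag holds 3 vertices, so the decomposition has width 2, which upper-bounds the treewidth. Since 5–2–6–4–5 is a cycle in G, G is not acyclic. Forests are exactly the graphs of treewidth ≤ 1, so tw(G) ≥ 2. Hence tw(G) = 2 exactly.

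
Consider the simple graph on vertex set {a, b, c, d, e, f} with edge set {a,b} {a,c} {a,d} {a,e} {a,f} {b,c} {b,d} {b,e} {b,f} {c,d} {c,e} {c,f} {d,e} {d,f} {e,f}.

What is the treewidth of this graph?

5

A width-5 tree decomposition is:
Bags: B1 = {a, b, c, d, e, f}
Tree: (single bag)
With just one bag of size 6, the width is 6 − 1 = 5, so tw(G) ≤ 5. For the lower bound, the 6 vertices {a, b, c, d, e, f} are pairwise adjacent, and any tree decomposition puts a clique entirely inside one bag — forcing width ≥ 5. Combining the bounds, tw(G) = 5.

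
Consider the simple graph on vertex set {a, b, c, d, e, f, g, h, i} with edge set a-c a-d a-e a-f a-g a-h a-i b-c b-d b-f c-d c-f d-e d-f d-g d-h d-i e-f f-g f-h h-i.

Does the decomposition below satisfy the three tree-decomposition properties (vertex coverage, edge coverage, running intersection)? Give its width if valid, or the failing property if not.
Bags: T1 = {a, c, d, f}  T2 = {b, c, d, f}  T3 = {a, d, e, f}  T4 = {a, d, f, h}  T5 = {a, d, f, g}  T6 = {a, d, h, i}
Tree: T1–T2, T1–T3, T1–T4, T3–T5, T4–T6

Checking the three conditions: (i) the bags cover all of {a, b, c, d, e, f, g, h, i}; (ii) for each edge, some bag contains both endpoints; (iii) the bags containing any fixed vertex form a subtree. All hold, so the decomposition is valid with width 4 − 1 = 3.

Yes; width 3.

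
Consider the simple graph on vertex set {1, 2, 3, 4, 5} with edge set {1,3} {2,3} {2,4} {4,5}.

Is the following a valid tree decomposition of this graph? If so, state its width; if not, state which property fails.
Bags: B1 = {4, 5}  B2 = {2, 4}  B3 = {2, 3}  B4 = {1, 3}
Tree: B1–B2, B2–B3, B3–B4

Checking the three conditions: (i) the bags cover all of {1, 2, 3, 4, 5}; (ii) for each edge, some bag contains both endpoints; (iii) the bags containing any fixed vertex form a subtree. All hold, so the decomposition is valid with width 2 − 1 = 1.

Yes; width 1.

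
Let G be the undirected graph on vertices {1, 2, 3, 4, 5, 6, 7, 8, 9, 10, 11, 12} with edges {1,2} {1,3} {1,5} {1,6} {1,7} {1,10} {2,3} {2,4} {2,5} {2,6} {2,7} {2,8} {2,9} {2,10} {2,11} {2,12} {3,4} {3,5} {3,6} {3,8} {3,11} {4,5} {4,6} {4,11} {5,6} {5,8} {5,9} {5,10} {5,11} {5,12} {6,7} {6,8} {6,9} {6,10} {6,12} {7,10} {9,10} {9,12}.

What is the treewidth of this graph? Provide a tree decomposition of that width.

Treewidth 4.
Bags: B1 = {1, 2, 5, 6, 10}  B2 = {1, 2, 3, 5, 6}  B3 = {2, 3, 5, 6, 8}  B4 = {2, 3, 4, 5, 6}  B5 = {2, 5, 6, 9, 10}  B6 = {2, 3, 4, 5, 11}  B7 = {1, 2, 6, 7, 10}  B8 = {2, 5, 6, 9, 12}
Tree: B1–B2, B2–B3, B3–B4, B1–B5, B4–B6, B1–B7, B5–B8

Each bag holds 5 vertices, so the decomposition has width 4, which upper-bounds the treewidth. Conversely, {2, 3, 4, 5, 11} is a clique of size 5, and the vertices of any clique must share a bag in every tree decomposition; so some bag has ≥ 5 vertices and tw(G) ≥ 4. Therefore the treewidth is 4.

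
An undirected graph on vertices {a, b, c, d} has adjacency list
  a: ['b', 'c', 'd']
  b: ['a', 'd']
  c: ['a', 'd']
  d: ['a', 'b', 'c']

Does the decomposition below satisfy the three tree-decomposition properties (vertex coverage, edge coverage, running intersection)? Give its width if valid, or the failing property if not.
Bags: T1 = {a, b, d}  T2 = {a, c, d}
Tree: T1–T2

Checking the three conditions: (i) the bags cover all of {a, b, c, d}; (ii) for each edge, some bag contains both endpoints; (iii) the bags containing any fixed vertex form a subtree. All hold, so the decomposition is valid with width 3 − 1 = 2.

Yes; width 2.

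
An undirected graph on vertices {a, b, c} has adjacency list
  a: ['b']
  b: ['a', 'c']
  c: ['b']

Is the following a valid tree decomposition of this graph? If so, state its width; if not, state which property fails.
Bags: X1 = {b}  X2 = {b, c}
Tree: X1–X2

No — vertex a appears in no bag.

A tree decomposition must satisfy three properties: every vertex lies in some bag; for every edge, both endpoints lie together in some bag; and for every vertex, the bags containing it form a connected subtree. Here vertex a appears in no bag, so the decomposition is invalid.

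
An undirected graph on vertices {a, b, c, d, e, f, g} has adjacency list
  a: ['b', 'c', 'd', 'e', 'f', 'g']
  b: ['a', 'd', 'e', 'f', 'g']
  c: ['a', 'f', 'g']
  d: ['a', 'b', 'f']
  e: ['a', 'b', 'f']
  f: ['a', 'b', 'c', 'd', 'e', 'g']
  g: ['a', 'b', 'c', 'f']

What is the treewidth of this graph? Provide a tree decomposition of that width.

Treewidth 3.
Bags: B1 = {a, b, f, g}  B2 = {a, c, f, g}  B3 = {a, b, e, f}  B4 = {a, b, d, f}
Tree: B1–B2, B1–B3, B1–B4

Every bag has size at most 4, so the width is 4 − 1 = 3 and tw(G) ≤ 3. Conversely, {a, c, f, g} is a clique of size 4, and the vertices of any clique must share a bag in every tree decomposition; so some bag has ≥ 4 vertices and tw(G) ≥ 3. Hence tw(G) = 3 exactly.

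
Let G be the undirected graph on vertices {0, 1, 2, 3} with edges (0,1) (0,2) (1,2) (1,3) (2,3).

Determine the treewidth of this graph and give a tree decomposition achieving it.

Treewidth 2.
Bags: B1 = {1, 2, 3}  B2 = {0, 1, 2}
Tree: B1–B2

Every bag has size at most 3, so the width is 3 − 1 = 2 and tw(G) ≤ 2. For the lower bound, the 3 vertices {0, 1, 2} are pairwise adjacent, and any tree decomposition puts a clique entirely inside one bag — forcing width ≥ 2. Combining the bounds, tw(G) = 2.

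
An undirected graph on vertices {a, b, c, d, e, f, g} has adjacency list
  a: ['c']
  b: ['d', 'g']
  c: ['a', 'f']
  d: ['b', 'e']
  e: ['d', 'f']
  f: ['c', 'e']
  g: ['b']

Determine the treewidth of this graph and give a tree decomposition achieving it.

The largest bag has 2 vertices, giving width 1; this decomposition certifies tw(G) ≤ 1. Any graph with an edge has treewidth ≥ 1, and G has the edge g–b. Therefore the treewidth is 1.

Treewidth 1.
Bags: B1 = {b, g}  B2 = {b, d}  B3 = {d, e}  B4 = {e, f}  B5 = {c, f}  B6 = {a, c}
Tree: B1–B2, B2–B3, B3–B4, B4–B5, B5–B6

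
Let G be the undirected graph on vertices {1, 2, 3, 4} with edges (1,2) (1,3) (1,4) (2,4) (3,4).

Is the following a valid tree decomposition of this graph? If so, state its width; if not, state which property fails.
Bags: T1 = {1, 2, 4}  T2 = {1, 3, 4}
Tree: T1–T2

Checking the three conditions: (i) the bags cover all of {1, 2, 3, 4}; (ii) for each edge, some bag contains both endpoints; (iii) the bags containing any fixed vertex form a subtree. All hold, so the decomposition is valid with width 3 − 1 = 2.

Yes; width 2.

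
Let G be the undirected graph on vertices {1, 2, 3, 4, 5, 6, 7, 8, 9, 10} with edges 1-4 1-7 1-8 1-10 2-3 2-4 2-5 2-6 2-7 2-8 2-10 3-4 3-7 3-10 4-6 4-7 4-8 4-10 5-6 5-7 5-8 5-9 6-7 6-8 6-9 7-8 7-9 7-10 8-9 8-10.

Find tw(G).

4

A width-4 tree decomposition is:
Bags: B1 = {2, 4, 7, 8, 10}  B2 = {2, 3, 4, 7, 10}  B3 = {2, 4, 6, 7, 8}  B4 = {1, 4, 7, 8, 10}  B5 = {2, 5, 6, 7, 8}  B6 = {5, 6, 7, 8, 9}
Tree: B1–B2, B1–B3, B1–B4, B3–B5, B5–B6
Each bag holds 5 vertices, so the decomposition has width 4, which upper-bounds the treewidth. Conversely, {1, 4, 7, 8, 10} is a clique of size 5, and the vertices of any clique must share a bag in every tree decomposition; so some bag has ≥ 5 vertices and tw(G) ≥ 4. Therefore the treewidth is 4.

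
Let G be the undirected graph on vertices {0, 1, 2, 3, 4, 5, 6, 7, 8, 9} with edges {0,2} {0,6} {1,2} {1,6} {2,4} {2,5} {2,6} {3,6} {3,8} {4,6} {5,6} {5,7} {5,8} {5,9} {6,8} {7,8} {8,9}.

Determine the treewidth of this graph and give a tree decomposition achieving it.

Every bag has size at most 3, so the width is 3 − 1 = 2 and tw(G) ≤ 2. For the lower bound, the 3 vertices {5, 8, 9} are pairwise adjacent, and any tree decomposition puts a clique entirely inside one bag — forcing width ≥ 2. Hence tw(G) = 2 exactly.

Treewidth 2.
Bags: B1 = {5, 7, 8}  B2 = {5, 6, 8}  B3 = {2, 5, 6}  B4 = {1, 2, 6}  B5 = {2, 4, 6}  B6 = {0, 2, 6}  B7 = {5, 8, 9}  B8 = {3, 6, 8}
Tree: B1–B2, B2–B3, B3–B4, B4–B5, B3–B6, B1–B7, B2–B8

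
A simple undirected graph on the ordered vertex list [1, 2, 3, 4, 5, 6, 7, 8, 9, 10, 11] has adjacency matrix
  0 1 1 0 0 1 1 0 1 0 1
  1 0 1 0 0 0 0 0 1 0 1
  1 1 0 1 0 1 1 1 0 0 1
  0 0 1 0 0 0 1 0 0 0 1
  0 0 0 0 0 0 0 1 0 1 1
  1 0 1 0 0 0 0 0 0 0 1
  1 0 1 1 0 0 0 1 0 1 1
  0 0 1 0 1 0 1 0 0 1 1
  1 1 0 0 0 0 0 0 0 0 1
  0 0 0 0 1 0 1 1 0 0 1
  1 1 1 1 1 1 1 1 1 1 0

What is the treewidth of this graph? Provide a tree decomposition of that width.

Treewidth 3.
One optimal decomposition is:
Bags: B1 = {1, 2, 3, 11}  B2 = {1, 3, 7, 11}  B3 = {3, 7, 8, 11}  B4 = {1, 3, 6, 11}  B5 = {3, 4, 7, 11}  B6 = {1, 2, 9, 11}  B7 = {7, 8, 10, 11}  B8 = {5, 8, 10, 11}
Tree: B1–B2, B2–B3, B1–B4, B2–B5, B1–B6, B3–B7, B7–B8

Every bag has size at most 4, so the width is 4 − 1 = 3 and tw(G) ≤ 3. Conversely, {1, 2, 9, 11} is a clique of size 4, and the vertices of any clique must share a bag in every tree decomposition; so some bag has ≥ 4 vertices and tw(G) ≥ 3. The upper and lower bounds meet at 3, so that is the treewidth.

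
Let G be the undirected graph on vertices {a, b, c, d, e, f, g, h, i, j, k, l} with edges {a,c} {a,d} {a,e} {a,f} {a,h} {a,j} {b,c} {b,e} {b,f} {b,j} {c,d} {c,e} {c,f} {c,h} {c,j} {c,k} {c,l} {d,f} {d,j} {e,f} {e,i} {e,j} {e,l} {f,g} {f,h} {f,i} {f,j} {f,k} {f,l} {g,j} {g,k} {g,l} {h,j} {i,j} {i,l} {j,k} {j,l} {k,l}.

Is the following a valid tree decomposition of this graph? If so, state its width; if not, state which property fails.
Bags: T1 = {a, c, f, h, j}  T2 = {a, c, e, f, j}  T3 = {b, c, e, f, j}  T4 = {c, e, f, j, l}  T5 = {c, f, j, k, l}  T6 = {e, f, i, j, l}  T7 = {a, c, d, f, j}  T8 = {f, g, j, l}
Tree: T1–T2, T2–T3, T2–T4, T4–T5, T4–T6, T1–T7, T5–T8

A tree decomposition must satisfy three properties: every vertex lies in some bag; for every edge, both endpoints lie together in some bag; and for every vertex, the bags containing it form a connected subtree. Here edge (k,g) lies in no bag, so the decomposition is invalid.

No — edge (k,g) lies in no bag.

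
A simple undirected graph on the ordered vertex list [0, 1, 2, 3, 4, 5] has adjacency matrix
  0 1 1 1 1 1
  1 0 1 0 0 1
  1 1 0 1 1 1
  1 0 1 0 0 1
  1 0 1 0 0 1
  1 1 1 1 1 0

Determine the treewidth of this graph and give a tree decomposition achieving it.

Every bag has size at most 4, so the width is 4 − 1 = 3 and tw(G) ≤ 3. For the lower bound, the 4 vertices {0, 1, 2, 5} are pairwise adjacent, and any tree decomposition puts a clique entirely inside one bag — forcing width ≥ 3. Hence tw(G) = 3 exactly.

Treewidth 3.
Bags: B1 = {0, 2, 3, 5}  B2 = {0, 2, 4, 5}  B3 = {0, 1, 2, 5}
Tree: B1–B2, B2–B3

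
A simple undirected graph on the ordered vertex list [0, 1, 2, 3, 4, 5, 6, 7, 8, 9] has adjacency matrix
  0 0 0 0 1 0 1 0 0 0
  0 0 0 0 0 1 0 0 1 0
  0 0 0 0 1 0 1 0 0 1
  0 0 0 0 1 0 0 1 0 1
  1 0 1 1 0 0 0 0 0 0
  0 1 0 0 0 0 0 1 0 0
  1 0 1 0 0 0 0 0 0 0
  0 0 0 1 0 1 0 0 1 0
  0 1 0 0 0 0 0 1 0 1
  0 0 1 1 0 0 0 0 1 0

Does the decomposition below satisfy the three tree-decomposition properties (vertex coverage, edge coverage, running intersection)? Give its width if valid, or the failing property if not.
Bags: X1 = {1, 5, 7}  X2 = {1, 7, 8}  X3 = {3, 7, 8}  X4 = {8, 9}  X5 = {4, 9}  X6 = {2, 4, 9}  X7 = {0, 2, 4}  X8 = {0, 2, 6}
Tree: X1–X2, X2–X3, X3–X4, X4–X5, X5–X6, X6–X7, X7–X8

No — edge (3,9) lies in no bag.

A tree decomposition must satisfy three properties: every vertex lies in some bag; for every edge, both endpoints lie together in some bag; and for every vertex, the bags containing it form a connected subtree. Here edge (3,9) lies in no bag, so the decomposition is invalid.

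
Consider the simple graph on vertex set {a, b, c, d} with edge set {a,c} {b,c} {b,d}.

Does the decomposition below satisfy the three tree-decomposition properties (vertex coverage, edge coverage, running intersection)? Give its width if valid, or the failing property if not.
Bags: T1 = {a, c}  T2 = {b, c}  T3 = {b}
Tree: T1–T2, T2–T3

No — vertex d appears in no bag.

A tree decomposition must satisfy three properties: every vertex lies in some bag; for every edge, both endpoints lie together in some bag; and for every vertex, the bags containing it form a connected subtree. Here vertex d appears in no bag, so the decomposition is invalid.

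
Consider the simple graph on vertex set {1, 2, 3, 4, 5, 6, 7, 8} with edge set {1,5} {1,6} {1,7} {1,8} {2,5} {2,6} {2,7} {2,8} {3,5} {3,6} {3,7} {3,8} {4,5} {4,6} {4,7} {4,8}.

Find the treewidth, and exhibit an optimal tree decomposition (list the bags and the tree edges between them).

The largest bag has 5 vertices, giving width 4; this decomposition certifies tw(G) ≤ 4. For the lower bound: the 5 vertex sets {2,6}, {4,7}, {1,5}, {3}, {8} are disjoint, each induces a connected subgraph, and every pair is joined by at least one edge of G. Contracting each set to a single vertex therefore yields K_{5} as a minor, and since treewidth is minor-monotone, tw(G) ≥ tw(K_{5}) = 4. Hence tw(G) = 4 exactly.

Treewidth 4.
One optimal decomposition is:
Bags: B1 = {1, 2, 3, 4, 6}  B2 = {1, 2, 3, 4, 7}  B3 = {1, 2, 3, 4, 5}  B4 = {1, 2, 3, 4, 8}
Tree: B1–B2, B2–B3, B3–B4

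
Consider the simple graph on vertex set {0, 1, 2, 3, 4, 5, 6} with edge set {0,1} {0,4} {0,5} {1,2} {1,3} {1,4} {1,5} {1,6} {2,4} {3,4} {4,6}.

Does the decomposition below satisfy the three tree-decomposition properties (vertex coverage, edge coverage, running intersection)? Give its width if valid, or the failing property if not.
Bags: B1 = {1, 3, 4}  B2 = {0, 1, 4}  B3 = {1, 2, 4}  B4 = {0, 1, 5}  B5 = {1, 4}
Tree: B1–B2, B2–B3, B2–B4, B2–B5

A tree decomposition must satisfy three properties: every vertex lies in some bag; for every edge, both endpoints lie together in some bag; and for every vertex, the bags containing it form a connected subtree. Here vertex 6 appears in no bag, so the decomposition is invalid.

No — vertex 6 appears in no bag.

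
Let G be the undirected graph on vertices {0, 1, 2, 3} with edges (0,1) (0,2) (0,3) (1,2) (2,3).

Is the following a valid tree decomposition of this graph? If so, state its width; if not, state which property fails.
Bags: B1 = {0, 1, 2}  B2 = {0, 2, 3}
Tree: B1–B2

Checking the three conditions: (i) the bags cover all of {0, 1, 2, 3}; (ii) for each edge, some bag contains both endpoints; (iii) the bags containing any fixed vertex form a subtree. All hold, so the decomposition is valid with width 3 − 1 = 2.

Yes; width 2.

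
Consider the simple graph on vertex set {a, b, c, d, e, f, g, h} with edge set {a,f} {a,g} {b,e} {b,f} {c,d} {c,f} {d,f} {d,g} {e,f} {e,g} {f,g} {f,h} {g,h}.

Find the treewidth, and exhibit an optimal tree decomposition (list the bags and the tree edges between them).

Treewidth 2.
One such decomposition:
Bags: B1 = {a, f, g}  B2 = {d, f, g}  B3 = {e, f, g}  B4 = {c, d, f}  B5 = {f, g, h}  B6 = {b, e, f}
Tree: B1–B2, B2–B3, B2–B4, B3–B5, B3–B6

Every bag has size at most 3, so the width is 3 − 1 = 2 and tw(G) ≤ 2. On the other hand G contains the 3-clique {d, f, g}. A clique must lie in a single bag of any decomposition, so no decomposition can have width below 2. The upper and lower bounds meet at 2, so that is the treewidth.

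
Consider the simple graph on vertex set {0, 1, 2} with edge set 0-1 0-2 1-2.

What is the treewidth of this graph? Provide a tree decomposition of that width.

A single bag containing all 3 vertices is trivially a valid decomposition of width 2. For the lower bound, the 3 vertices {0, 1, 2} are pairwise adjacent, and any tree decomposition puts a clique entirely inside one bag — forcing width ≥ 2. The upper and lower bounds meet at 2, so that is the treewidth.

Treewidth 2.
Bags: B1 = {0, 1, 2}
Tree: (single bag)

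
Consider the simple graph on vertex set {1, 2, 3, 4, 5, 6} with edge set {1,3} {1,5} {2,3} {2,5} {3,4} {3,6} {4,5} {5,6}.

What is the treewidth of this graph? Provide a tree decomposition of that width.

Treewidth 2.
Bags: B1 = {3, 4, 5}  B2 = {1, 3, 5}  B3 = {3, 5, 6}  B4 = {2, 3, 5}
Tree: B1–B2, B2–B3, B3–B4

Each bag holds 3 vertices, so the decomposition has width 2, which upper-bounds the treewidth. For the lower bound, G contains the cycle 4–3–1–5–4, so G is not a forest; only forests have treewidth ≤ 1, hence tw(G) ≥ 2. Hence tw(G) = 2 exactly.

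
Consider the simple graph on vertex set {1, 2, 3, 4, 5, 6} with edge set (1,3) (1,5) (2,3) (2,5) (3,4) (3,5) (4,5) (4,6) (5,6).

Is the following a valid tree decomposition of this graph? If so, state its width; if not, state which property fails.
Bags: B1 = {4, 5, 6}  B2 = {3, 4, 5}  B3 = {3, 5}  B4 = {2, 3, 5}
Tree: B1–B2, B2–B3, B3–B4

No — vertex 1 appears in no bag.

A tree decomposition must satisfy three properties: every vertex lies in some bag; for every edge, both endpoints lie together in some bag; and for every vertex, the bags containing it form a connected subtree. Here vertex 1 appears in no bag, so the decomposition is invalid.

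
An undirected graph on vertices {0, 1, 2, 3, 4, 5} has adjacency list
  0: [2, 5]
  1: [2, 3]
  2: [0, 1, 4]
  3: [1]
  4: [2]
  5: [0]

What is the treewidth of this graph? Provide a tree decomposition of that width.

The largest bag has 2 vertices, giving width 1; this decomposition certifies tw(G) ≤ 1. Since G has at least one edge (e.g. 4–2), it is not an edgeless graph, so tw(G) ≥ 1. Hence tw(G) = 1 exactly.

Treewidth 1.
One optimal decomposition is:
Bags: B1 = {2, 4}  B2 = {0, 2}  B3 = {1, 2}  B4 = {1, 3}  B5 = {0, 5}
Tree: B1–B2, B2–B3, B3–B4, B2–B5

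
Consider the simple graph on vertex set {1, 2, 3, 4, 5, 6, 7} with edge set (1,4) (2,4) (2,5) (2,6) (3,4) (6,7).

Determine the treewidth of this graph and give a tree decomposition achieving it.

The largest bag has 2 vertices, giving width 1; this decomposition certifies tw(G) ≤ 1. Since G has at least one edge (e.g. 2–4), it is not an edgeless graph, so tw(G) ≥ 1. Combining the bounds, tw(G) = 1.

Treewidth 1.
One such decomposition:
Bags: B1 = {2, 4}  B2 = {2, 6}  B3 = {3, 4}  B4 = {6, 7}  B5 = {1, 4}  B6 = {2, 5}
Tree: B1–B2, B1–B3, B2–B4, B1–B5, B1–B6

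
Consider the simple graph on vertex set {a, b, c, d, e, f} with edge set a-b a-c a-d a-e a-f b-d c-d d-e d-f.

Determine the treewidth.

2

A width-2 tree decomposition is:
Bags: B1 = {a, d, e}  B2 = {a, d, f}  B3 = {a, c, d}  B4 = {a, b, d}
Tree: B1–B2, B1–B3, B1–B4
Every bag has size at most 3, so the width is 3 − 1 = 2 and tw(G) ≤ 2. Conversely, {a, d, e} is a clique of size 3, and the vertices of any clique must share a bag in every tree decomposition; so some bag has ≥ 3 vertices and tw(G) ≥ 2. Therefore the treewidth is 2.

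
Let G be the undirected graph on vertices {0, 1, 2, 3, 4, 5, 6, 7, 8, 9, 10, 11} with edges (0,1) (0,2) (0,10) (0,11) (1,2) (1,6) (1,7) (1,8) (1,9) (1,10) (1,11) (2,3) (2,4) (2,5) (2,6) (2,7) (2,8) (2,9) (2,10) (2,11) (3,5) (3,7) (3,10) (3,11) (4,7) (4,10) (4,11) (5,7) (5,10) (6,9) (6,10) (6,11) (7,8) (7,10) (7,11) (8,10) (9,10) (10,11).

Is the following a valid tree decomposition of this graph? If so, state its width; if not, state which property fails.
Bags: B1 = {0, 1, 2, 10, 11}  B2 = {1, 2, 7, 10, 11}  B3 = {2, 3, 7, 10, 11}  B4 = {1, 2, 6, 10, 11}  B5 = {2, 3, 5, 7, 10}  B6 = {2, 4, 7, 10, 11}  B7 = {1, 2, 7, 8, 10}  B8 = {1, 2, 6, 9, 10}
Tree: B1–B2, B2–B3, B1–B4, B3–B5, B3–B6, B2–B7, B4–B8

Checking the three conditions: (i) the bags cover all of {0, 1, 2, 3, 4, 5, 6, 7, 8, 9, 10, 11}; (ii) for each edge, some bag contains both endpoints; (iii) the bags containing any fixed vertex form a subtree. All hold, so the decomposition is valid with width 5 − 1 = 4.

Yes; width 4.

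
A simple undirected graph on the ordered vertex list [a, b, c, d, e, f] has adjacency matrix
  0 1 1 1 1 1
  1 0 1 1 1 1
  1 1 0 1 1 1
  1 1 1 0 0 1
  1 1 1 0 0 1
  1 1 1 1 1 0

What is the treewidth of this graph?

4

A width-4 tree decomposition is:
Bags: B1 = {a, b, c, e, f}  B2 = {a, b, c, d, f}
Tree: B1–B2
Each bag holds 5 vertices, so the decomposition has width 4, which upper-bounds the treewidth. On the other hand G contains the 5-clique {a, b, c, d, f}. A clique must lie in a single bag of any decomposition, so no decomposition can have width below 4. The upper and lower bounds meet at 4, so that is the treewidth.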